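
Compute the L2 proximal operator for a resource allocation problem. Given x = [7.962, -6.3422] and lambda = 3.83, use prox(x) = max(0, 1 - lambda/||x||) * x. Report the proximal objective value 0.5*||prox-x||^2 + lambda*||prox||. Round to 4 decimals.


Step 1: Compute ||x||.
||x|| = 10.1792
Step 2: Compute scaling factor.
scale = max(0, 1 - 3.83/10.1792) = 0.6237
Step 3: prox(x) = [4.9663, -3.9559]
||prox(x)|| = 6.3492
Step 4: Proximal objective.
0.5*||prox-x||^2 = 7.3345
lambda*||prox|| = 24.3174
Total = 31.652


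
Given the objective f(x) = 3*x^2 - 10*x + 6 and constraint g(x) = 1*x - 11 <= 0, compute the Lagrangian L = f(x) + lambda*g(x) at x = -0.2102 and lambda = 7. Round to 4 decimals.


Step 1: Evaluate f(x).
f(-0.2102) = 3*(-0.2102)^2 - 10*(-0.2102) + 6 = 8.2346
Step 2: Evaluate g(x).
g(-0.2102) = 1*-0.2102 - 11 = -11.2102
Step 3: Compute Lagrangian.
L = 8.2346 + 7*-11.2102 = -70.2368


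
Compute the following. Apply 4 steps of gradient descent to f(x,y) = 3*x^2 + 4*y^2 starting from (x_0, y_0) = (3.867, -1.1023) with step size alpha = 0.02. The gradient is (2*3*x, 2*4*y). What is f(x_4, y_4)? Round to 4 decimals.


Gradient descent on f(x,y) = 3*x^2 + 4*y^2.
Starting point: (3.867, -1.1023), alpha = 0.02
Step 1: grad_x = 2*3*3.867 = 23.202, grad_y = 2*4*-1.1023 = -8.8184
  x_1 = 3.867 - 0.02*23.202 = 3.403
  y_1 = -1.1023 - 0.02*-8.8184 = -0.9259
Step 2: grad_x = 2*3*3.403 = 20.4178, grad_y = 2*4*-0.9259 = -7.4075
  x_2 = 3.403 - 0.02*20.4178 = 2.9946
  y_2 = -0.9259 - 0.02*-7.4075 = -0.7778
Step 3: grad_x = 2*3*2.9946 = 17.9676, grad_y = 2*4*-0.7778 = -6.2223
  x_3 = 2.9946 - 0.02*17.9676 = 2.6353
  y_3 = -0.7778 - 0.02*-6.2223 = -0.6533
Step 4: grad_x = 2*3*2.6353 = 15.8115, grad_y = 2*4*-0.6533 = -5.2267
  x_4 = 2.6353 - 0.02*15.8115 = 2.319
  y_4 = -0.6533 - 0.02*-5.2267 = -0.5488
f(2.319, -0.5488) = 3*2.319^2 + 4*(-0.5488)^2 = 17.3383


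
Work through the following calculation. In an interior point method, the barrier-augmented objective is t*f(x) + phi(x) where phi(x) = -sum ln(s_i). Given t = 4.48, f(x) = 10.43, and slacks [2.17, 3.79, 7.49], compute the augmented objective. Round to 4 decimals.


Step 1: Compute log-barrier.
ln values: [0.7747, 1.3324, 2.0136]
phi = -(0.7747 + 1.3324 + 2.0136) = -4.1207
Step 2: Compute augmented objective.
t*f(x) = 4.48*10.43 = 46.7264
Total = 46.7264 - 4.1207 = 42.6057


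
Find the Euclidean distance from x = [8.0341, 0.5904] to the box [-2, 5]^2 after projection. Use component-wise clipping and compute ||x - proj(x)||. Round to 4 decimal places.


Project each component onto [-2, 5].
clip(8.0341) = 5.0, clip(0.5904) = 0.5904
Projection = [5.0, 0.5904]
Squared diffs: [9.2058, 0.0]
Distance = sqrt(9.2058) = 3.0341


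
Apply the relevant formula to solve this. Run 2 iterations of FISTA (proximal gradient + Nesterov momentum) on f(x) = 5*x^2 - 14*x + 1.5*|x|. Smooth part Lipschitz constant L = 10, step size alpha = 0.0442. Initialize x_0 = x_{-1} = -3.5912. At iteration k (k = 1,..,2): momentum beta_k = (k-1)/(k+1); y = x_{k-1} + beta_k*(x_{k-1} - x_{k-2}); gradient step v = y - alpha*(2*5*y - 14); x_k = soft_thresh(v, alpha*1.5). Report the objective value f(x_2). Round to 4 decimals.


FISTA on f(x) = 5*x^2 - 14*x + 1.5*|x|
L = 10, alpha = 0.0442
Iteration 1: beta = 0.0, y = -3.5912 + 0.0*(-3.5912 + 3.5912) = -3.5912
  grad(y) = -49.912, v = y - alpha*grad = -1.3851
  prox(v) = soft_thresh(-1.3851, 0.0663) = -1.3188
Iteration 2: beta = 0.3333, y = -1.3188 + 0.3333*(-1.3188 + 3.5912) = -0.5613
  grad(y) = -19.6132, v = y - alpha*grad = 0.3056
  prox(v) = soft_thresh(0.3056, 0.0663) = 0.2393
f(x_2) = 5*0.2393^2 - 14*0.2393 + 1.5*|0.2393| = -2.7048


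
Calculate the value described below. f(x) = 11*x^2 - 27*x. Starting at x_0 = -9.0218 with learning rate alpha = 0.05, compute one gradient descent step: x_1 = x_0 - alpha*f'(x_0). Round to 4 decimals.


We compute the gradient at x_0 and apply the update.
f'(x) = 22*x - 27
f'(-9.0218) = 22*-9.0218 - 27 = -225.4796
x_1 = -9.0218 - 0.05*-225.4796 = 2.2522


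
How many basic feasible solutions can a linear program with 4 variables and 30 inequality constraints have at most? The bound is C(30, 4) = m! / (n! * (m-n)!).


Each vertex corresponds to some choice of n active constraints out of m, so the number of vertices is at most C(m, n) = m! / (n!(m-n)!).
m = 30, n = 4
Numerator: 30 * 29 * 28 * 27
Denominator: 4! = 24
C(30, 4) = 27405


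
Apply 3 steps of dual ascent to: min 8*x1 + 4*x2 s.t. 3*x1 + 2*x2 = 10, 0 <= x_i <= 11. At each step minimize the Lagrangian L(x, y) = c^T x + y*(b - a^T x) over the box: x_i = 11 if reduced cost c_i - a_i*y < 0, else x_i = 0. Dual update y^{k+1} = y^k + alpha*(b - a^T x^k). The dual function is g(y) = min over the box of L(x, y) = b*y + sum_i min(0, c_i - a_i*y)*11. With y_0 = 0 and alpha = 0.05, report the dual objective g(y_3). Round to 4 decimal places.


Dual ascent for LP: min 8*x1 + 4*x2, 3*x1 + 2*x2 = 10, 0 <= x_i <= 11
Step 1: y^k = 0.0, reduced costs: (8.0, 4.0)
  x^k = (0.0, 0.0), subgradient = b - a^T x = 10.0
  y^{k+1} = 0.0 + 0.05*10.0 = 0.5
Step 2: y^k = 0.5, reduced costs: (6.5, 3.0)
  x^k = (0.0, 0.0), subgradient = b - a^T x = 10.0
  y^{k+1} = 0.5 + 0.05*10.0 = 1.0
Step 3: y^k = 1.0, reduced costs: (5.0, 2.0)
  x^k = (0.0, 0.0), subgradient = b - a^T x = 10.0
  y^{k+1} = 1.0 + 0.05*10.0 = 1.5
Dual objective at y_3 = 1.5: reduced costs (3.5, 1.0), box minimizer x = (0.0, 0.0)
g(y_3) = b*y + (c1 - a1*y)*x1 + (c2 - a2*y)*x2 = 10*1.5 + 3.5*0.0 + 1.0*0.0 = 15.0 + 0.0 + 0.0 = 15.0


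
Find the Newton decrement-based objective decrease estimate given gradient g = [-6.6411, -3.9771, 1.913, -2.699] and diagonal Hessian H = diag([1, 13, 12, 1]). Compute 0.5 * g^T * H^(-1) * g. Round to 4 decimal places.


Step 1: H is diagonal, so H^(-1) * g = [-6.6411, -0.3059, 0.1594, -2.699].
Step 2: g^T H^(-1) g = sum_i g_i^2 / H_ii
  = (-6.6411)^2/1 + (-3.9771)^2/13 + (1.913)^2/12 + (-2.699)^2/1
  = 44.1042 + 1.2167 + 0.305 + 7.2846 = 52.9105
Step 3: Objective decrease = 0.5 * g^T H^(-1) g = 26.4552


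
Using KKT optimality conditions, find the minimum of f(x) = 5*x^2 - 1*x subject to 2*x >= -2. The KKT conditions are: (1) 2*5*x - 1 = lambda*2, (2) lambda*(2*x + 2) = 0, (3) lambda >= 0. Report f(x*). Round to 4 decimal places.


Step 1: Try lambda = 0 (constraint inactive).
Stationarity: 2*5*x - 1 = 0
x* = 1/(2*5) = 0.1
Check constraint: 2*0.1 = 0.2 >= -2 -- satisfied.
Step 2: Compute optimal value.
f(x*) = 5*0.1^2 - 1*0.1 = -0.05


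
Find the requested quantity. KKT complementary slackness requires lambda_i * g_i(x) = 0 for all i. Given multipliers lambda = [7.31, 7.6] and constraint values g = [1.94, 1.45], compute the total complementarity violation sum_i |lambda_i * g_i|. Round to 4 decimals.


KKT complementary slackness check:
lambda_1 * g_1 = 7.31 * 1.94 = 14.1814
lambda_2 * g_2 = 7.6 * 1.45 = 11.02
Total violation = 14.1814 + 11.02 = 25.2014


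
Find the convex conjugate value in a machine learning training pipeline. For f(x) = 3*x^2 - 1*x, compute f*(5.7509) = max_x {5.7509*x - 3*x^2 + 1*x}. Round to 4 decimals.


f*(y) = sup_x {y*x - a*x^2 - b*x} = sup_x {(y-b)*x - a*x^2}
FOC: (y - b) - 2a*x = 0 => x* = (y - b)/(2a)
x* = (5.7509 + 1)/(2*3) = 1.1252
f*(5.7509) = (y-b)^2/(4a) = (5.7509 + 1)^2/(4*3)
= 45.5747/12 = 3.7979


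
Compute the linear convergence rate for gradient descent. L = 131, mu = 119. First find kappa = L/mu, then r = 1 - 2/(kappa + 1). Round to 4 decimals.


Step 1: Compute the condition number.
kappa = L/mu = 131/119 = 1.1008
Step 2: Compute the convergence rate.
r = 1 - 2/(kappa + 1) = 1 - 2*mu/(L + mu) = (L - mu)/(L + mu) = 12/250 = 0.048


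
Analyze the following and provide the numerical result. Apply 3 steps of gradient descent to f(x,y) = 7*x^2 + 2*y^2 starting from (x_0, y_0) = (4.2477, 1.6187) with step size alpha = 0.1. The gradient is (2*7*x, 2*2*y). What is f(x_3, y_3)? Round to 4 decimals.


Gradient descent on f(x,y) = 7*x^2 + 2*y^2.
Starting point: (4.2477, 1.6187), alpha = 0.1
Step 1: grad_x = 2*7*4.2477 = 59.4678, grad_y = 2*2*1.6187 = 6.4748
  x_1 = 4.2477 - 0.1*59.4678 = -1.6991
  y_1 = 1.6187 - 0.1*6.4748 = 0.9712
Step 2: grad_x = 2*7*-1.6991 = -23.7871, grad_y = 2*2*0.9712 = 3.8849
  x_2 = -1.6991 - 0.1*-23.7871 = 0.6796
  y_2 = 0.9712 - 0.1*3.8849 = 0.5827
Step 3: grad_x = 2*7*0.6796 = 9.5148, grad_y = 2*2*0.5827 = 2.3309
  x_3 = 0.6796 - 0.1*9.5148 = -0.2719
  y_3 = 0.5827 - 0.1*2.3309 = 0.3496
f(-0.2719, 0.3496) = 7*(-0.2719)^2 + 2*0.3496^2 = 0.7618


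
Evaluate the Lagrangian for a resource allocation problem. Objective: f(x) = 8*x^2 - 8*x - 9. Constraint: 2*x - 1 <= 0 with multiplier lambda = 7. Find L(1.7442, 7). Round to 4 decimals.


Step 1: Evaluate f(x).
f(1.7442) = 8*1.7442^2 - 8*1.7442 - 9 = 1.3843
Step 2: Evaluate g(x).
g(1.7442) = 2*1.7442 - 1 = 2.4884
Step 3: Compute Lagrangian.
L = 1.3843 + 7*2.4884 = 18.8031


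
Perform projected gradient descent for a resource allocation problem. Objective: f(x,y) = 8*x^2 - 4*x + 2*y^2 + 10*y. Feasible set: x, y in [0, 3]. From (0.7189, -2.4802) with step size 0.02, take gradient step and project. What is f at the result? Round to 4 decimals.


Step 1: Compute gradient at (0.7189, -2.4802).
grad_x = 2*8*0.7189 - 4 = 7.5024
grad_y = 2*2*-2.4802 + 10 = 0.0792
Step 2: Gradient step.
x_raw = 0.7189 - 0.02*7.5024 = 0.5689
y_raw = -2.4802 - 0.02*0.0792 = -2.4818
Step 3: Project onto [0, 3].
x_proj = clip(0.5689) = 0.5689
y_proj = clip(-2.4818) = 0.0
Step 4: Evaluate f.
f(0.5689, 0.0) = 0.3133


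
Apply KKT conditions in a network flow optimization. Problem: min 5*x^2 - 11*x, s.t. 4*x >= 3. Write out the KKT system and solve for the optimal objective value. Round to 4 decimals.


Step 1: Try lambda = 0 (constraint inactive).
Stationarity: 2*5*x - 11 = 0
x* = 11/(2*5) = 1.1
Check constraint: 4*1.1 = 4.4 >= 3 -- satisfied.
Step 2: Compute optimal value.
f(x*) = 5*1.1^2 - 11*1.1 = -6.05


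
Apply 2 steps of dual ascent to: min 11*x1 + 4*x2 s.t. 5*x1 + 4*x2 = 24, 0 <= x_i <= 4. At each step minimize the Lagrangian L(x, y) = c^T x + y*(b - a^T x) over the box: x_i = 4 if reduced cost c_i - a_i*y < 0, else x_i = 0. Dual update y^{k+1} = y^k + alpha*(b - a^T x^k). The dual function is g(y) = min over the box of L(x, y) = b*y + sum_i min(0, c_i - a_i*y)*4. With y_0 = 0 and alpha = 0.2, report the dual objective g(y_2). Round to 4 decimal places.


Dual ascent for LP: min 11*x1 + 4*x2, 5*x1 + 4*x2 = 24, 0 <= x_i <= 4
Step 1: y^k = 0.0, reduced costs: (11.0, 4.0)
  x^k = (0.0, 0.0), subgradient = b - a^T x = 24.0
  y^{k+1} = 0.0 + 0.2*24.0 = 4.8
Step 2: y^k = 4.8, reduced costs: (-13.0, -15.2)
  x^k = (4.0, 4.0), subgradient = b - a^T x = -12.0
  y^{k+1} = 4.8 + 0.2*-12.0 = 2.4
Dual objective at y_2 = 2.4: reduced costs (-1.0, -5.6), box minimizer x = (4.0, 4.0)
g(y_2) = b*y + (c1 - a1*y)*x1 + (c2 - a2*y)*x2 = 24*2.4 + (-1.0)*4.0 + (-5.6)*4.0 = 57.6 - 4.0 - 22.4 = 31.2


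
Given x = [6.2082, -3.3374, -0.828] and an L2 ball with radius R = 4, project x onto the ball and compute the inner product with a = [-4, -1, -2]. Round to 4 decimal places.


Step 1: Compute ||x|| (intermediates to 6 decimals).
||x|| = sqrt(6.2082^2 + (-3.3374)^2 + (-0.828)^2) = 7.09687
Step 2: Project.
Since ||x|| > R, scale = R/||x|| = 4/7.09687 = 0.563629, proj(x) = scale * x
proj(x) = [3.499122, -1.881055, -0.466685]
Step 3: Dot product.
a^T * proj(x) = -4*3.499122 - 1*(-1.881055) - 2*(-0.466685) = -11.1821


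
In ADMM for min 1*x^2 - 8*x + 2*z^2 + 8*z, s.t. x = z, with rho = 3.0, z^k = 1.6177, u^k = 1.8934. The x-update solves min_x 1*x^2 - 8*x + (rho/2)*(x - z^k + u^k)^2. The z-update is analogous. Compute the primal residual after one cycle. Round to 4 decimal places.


ADMM iteration with rho = 3.0, z^k = 1.6177, u^k = 1.8934
Step 1: x-update.
Minimize 1*x^2 - 8*x + (3.0/2)*(x - 1.6177 + 1.8934)^2
FOC: (2*1 + 3.0)*x = 8 + 3.0*(1.6177 - 1.8934)
x^{k+1} = 1.4346
Step 2: z-update.
Minimize 2*z^2 + 8*z + (3.0/2)*(1.4346 - z + 1.8934)^2
FOC: (2*2 + 3.0)*z = -8 + 3.0*(1.4346 + 1.8934)
z^{k+1} = 0.2834
Step 3: u-update.
u^{k+1} = 1.8934 + 1.4346 - 0.2834 = 3.0446
Step 4: Primal residual = |1.4346 - 0.2834| = 1.1512


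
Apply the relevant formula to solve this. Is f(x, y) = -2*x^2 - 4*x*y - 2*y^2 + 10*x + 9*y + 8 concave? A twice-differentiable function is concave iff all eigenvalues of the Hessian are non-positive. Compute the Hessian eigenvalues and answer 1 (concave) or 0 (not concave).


The Hessian of f(x,y) = -2*x^2 - 4*x*y - 2*y^2 + 10*x + 9*y + 8 is:
H = [[-4, -4], [-4, -4]]
Trace = -4 - 4 = -8
Determinant = -4*-4 - (-4)^2 = 0
Discriminant = (-8)^2 - 4*0 = 64.0
Eigenvalues: lambda_1 = -8.0, lambda_2 = 0.0
The function is concave.

1


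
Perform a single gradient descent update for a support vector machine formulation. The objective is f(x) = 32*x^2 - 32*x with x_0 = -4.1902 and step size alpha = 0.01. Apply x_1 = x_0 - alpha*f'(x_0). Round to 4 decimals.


We compute the gradient at x_0 and apply the update.
f'(x) = 64*x - 32
f'(-4.1902) = 64*-4.1902 - 32 = -300.1728
x_1 = -4.1902 - 0.01*-300.1728 = -1.1885


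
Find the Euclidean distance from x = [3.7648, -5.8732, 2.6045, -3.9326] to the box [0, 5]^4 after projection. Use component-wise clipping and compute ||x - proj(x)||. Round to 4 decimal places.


Project each component onto [0, 5].
clip(3.7648) = 3.7648, clip(-5.8732) = 0.0, clip(2.6045) = 2.6045, clip(-3.9326) = 0.0
Projection = [3.7648, 0.0, 2.6045, 0.0]
Squared diffs: [0.0, 34.4945, 0.0, 15.4653]
Distance = sqrt(49.9598) = 7.0682


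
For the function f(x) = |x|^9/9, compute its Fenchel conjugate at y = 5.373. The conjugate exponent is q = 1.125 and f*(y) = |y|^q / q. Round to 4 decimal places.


The conjugate exponent q satisfies 1/p + 1/q = 1.
p = 9, so q = 9/(9 - 1) = 1.125
|y|^q = 5.373^1.125 = 6.6297
f*(5.373) = 6.6297 / 1.125 = 5.8931


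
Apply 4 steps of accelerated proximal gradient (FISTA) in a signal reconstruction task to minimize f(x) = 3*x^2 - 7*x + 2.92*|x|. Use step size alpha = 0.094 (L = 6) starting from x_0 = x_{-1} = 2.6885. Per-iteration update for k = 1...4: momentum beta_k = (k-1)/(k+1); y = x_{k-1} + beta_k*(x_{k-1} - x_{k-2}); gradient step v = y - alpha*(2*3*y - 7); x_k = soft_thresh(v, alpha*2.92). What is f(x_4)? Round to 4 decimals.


FISTA on f(x) = 3*x^2 - 7*x + 2.92*|x|
L = 6, alpha = 0.094
Iteration 1: beta = 0.0, y = 2.6885 + 0.0*(2.6885 - 2.6885) = 2.6885
  grad(y) = 9.131, v = y - alpha*grad = 1.8302
  prox(v) = soft_thresh(1.8302, 0.2745) = 1.5557
Iteration 2: beta = 0.3333, y = 1.5557 + 0.3333*(1.5557 - 2.6885) = 1.1781
  grad(y) = 0.0686, v = y - alpha*grad = 1.1717
  prox(v) = soft_thresh(1.1717, 0.2745) = 0.8972
Iteration 3: beta = 0.5, y = 0.8972 + 0.5*(0.8972 - 1.5557) = 0.5679
  grad(y) = -3.5925, v = y - alpha*grad = 0.9056
  prox(v) = soft_thresh(0.9056, 0.2745) = 0.6311
Iteration 4: beta = 0.6, y = 0.6311 + 0.6*(0.6311 - 0.8972) = 0.4715
  grad(y) = -4.171, v = y - alpha*grad = 0.8636
  prox(v) = soft_thresh(0.8636, 0.2745) = 0.5891
f(x_4) = 3*0.5891^2 - 7*0.5891 + 2.92*|0.5891| = -1.3624


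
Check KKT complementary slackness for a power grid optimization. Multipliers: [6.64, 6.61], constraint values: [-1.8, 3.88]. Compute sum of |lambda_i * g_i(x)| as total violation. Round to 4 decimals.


KKT complementary slackness check:
lambda_1 * g_1 = 6.64 * -1.8 = -11.952
lambda_2 * g_2 = 6.61 * 3.88 = 25.6468
Total violation = 11.952 + 25.6468 = 37.5988


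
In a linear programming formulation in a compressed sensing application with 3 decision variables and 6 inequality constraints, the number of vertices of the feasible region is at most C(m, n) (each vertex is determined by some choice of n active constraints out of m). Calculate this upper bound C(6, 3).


Each vertex corresponds to some choice of n active constraints out of m, so the number of vertices is at most C(m, n) = m! / (n!(m-n)!).
m = 6, n = 3
Numerator: 6 * 5 * 4
Denominator: 3! = 6
C(6, 3) = 20


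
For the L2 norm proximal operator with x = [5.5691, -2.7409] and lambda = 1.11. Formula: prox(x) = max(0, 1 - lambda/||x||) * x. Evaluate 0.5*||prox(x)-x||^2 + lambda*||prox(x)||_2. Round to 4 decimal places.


Step 1: Compute ||x||.
||x|| = 6.207
Step 2: Compute scaling factor.
scale = max(0, 1 - 1.11/6.207) = 0.8212
Step 3: prox(x) = [4.5732, -2.2507]
||prox(x)|| = 5.097
Step 4: Proximal objective.
0.5*||prox-x||^2 = 0.6161
lambda*||prox|| = 5.6577
Total = 6.2738


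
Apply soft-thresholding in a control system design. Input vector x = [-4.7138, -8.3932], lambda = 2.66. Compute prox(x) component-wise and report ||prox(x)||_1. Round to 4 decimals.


Soft-thresholding with lambda = 2.66:
prox(-4.7138) = sign(-4.7138)*max(|-4.7138| - 2.66, 0) = -2.0538
prox(-8.3932) = sign(-8.3932)*max(|-8.3932| - 2.66, 0) = -5.7332
prox(x) = [-2.0538, -5.7332]
||prox(x)||_1 = 2.0538 + 5.7332 = 7.787


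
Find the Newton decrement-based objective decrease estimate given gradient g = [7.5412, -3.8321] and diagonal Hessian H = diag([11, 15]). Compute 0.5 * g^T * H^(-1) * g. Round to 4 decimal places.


Step 1: H is diagonal, so H^(-1) * g = [0.6856, -0.2555].
Step 2: g^T H^(-1) g = sum_i g_i^2 / H_ii
  = (7.5412)^2/11 + (-3.8321)^2/15
  = 5.17 + 0.979 = 6.149
Step 3: Objective decrease = 0.5 * g^T H^(-1) g = 3.0745


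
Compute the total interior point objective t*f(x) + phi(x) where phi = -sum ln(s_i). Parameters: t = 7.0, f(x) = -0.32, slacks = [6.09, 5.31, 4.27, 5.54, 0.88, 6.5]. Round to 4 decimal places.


Step 1: Compute log-barrier.
ln values: [1.8066, 1.6696, 1.4516, 1.712, -0.1278, 1.8718]
phi = -(1.8066 + 1.6696 + 1.4516 + 1.712 - 0.1278 + 1.8718) = -8.3838
Step 2: Compute augmented objective.
t*f(x) = 7.0*-0.32 = -2.24
Total = -2.24 - 8.3838 = -10.6238


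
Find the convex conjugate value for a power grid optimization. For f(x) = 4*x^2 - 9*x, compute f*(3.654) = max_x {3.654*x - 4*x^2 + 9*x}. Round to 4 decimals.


f*(y) = sup_x {y*x - a*x^2 - b*x} = sup_x {(y-b)*x - a*x^2}
FOC: (y - b) - 2a*x = 0 => x* = (y - b)/(2a)
x* = (3.654 + 9)/(2*4) = 1.5818
f*(3.654) = (y-b)^2/(4a) = (3.654 + 9)^2/(4*4)
= 160.1237/16 = 10.0077


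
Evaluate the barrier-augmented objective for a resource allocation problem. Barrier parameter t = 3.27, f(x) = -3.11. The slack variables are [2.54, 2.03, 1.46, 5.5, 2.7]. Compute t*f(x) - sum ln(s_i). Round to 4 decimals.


Step 1: Compute log-barrier.
ln values: [0.9322, 0.708, 0.3784, 1.7047, 0.9933]
phi = -(0.9322 + 0.708 + 0.3784 + 1.7047 + 0.9933) = -4.7166
Step 2: Compute augmented objective.
t*f(x) = 3.27*-3.11 = -10.1697
Total = -10.1697 - 4.7166 = -14.8863


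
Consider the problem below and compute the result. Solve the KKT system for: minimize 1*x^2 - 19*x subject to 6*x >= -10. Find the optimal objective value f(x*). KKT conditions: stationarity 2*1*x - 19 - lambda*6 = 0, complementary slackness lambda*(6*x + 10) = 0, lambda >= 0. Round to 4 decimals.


Step 1: Try lambda = 0 (constraint inactive).
Stationarity: 2*1*x - 19 = 0
x* = 19/(2*1) = 9.5
Check constraint: 6*9.5 = 57.0 >= -10 -- satisfied.
Step 2: Compute optimal value.
f(x*) = 1*9.5^2 - 19*9.5 = -90.25


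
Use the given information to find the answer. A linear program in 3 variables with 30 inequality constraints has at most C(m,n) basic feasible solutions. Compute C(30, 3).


Each vertex corresponds to some choice of n active constraints out of m, so the number of vertices is at most C(m, n) = m! / (n!(m-n)!).
m = 30, n = 3
Numerator: 30 * 29 * 28
Denominator: 3! = 6
C(30, 3) = 4060


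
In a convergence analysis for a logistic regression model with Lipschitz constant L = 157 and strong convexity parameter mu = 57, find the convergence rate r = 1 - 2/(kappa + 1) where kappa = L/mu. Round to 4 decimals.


Step 1: Compute the condition number.
kappa = L/mu = 157/57 = 2.7544
Step 2: Compute the convergence rate.
r = 1 - 2/(kappa + 1) = 1 - 2*mu/(L + mu) = (L - mu)/(L + mu) = 100/214 = 0.4673


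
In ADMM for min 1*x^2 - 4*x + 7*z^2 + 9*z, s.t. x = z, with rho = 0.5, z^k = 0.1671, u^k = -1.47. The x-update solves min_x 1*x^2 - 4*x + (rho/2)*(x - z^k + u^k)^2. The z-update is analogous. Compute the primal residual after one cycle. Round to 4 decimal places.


ADMM iteration with rho = 0.5, z^k = 0.1671, u^k = -1.47
Step 1: x-update.
Minimize 1*x^2 - 4*x + (0.5/2)*(x - 0.1671 - 1.47)^2
FOC: (2*1 + 0.5)*x = 4 + 0.5*(0.1671 + 1.47)
x^{k+1} = 1.9274
Step 2: z-update.
Minimize 7*z^2 + 9*z + (0.5/2)*(1.9274 - z - 1.47)^2
FOC: (2*7 + 0.5)*z = -9 + 0.5*(1.9274 - 1.47)
z^{k+1} = -0.6049
Step 3: u-update.
u^{k+1} = -1.47 + 1.9274 + 0.6049 = 1.0623
Step 4: Primal residual = |1.9274 + 0.6049| = 2.5323


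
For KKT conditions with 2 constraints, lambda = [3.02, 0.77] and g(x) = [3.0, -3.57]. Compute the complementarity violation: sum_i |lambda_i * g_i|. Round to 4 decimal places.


KKT complementary slackness check:
lambda_1 * g_1 = 3.02 * 3.0 = 9.06
lambda_2 * g_2 = 0.77 * -3.57 = -2.7489
Total violation = 9.06 + 2.7489 = 11.8089


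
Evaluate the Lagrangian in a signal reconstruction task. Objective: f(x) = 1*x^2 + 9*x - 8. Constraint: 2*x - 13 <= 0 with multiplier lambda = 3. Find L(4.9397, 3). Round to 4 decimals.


Step 1: Evaluate f(x).
f(4.9397) = 1*4.9397^2 + 9*4.9397 - 8 = 60.8579
Step 2: Evaluate g(x).
g(4.9397) = 2*4.9397 - 13 = -3.1206
Step 3: Compute Lagrangian.
L = 60.8579 + 3*-3.1206 = 51.4961


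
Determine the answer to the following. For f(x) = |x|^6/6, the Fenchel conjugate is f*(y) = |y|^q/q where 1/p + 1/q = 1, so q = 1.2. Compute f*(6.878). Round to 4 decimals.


The conjugate exponent q satisfies 1/p + 1/q = 1.
p = 6, so q = 6/(6 - 1) = 1.2
|y|^q = 6.878^1.2 = 10.1147
f*(6.878) = 10.1147 / 1.2 = 8.4289


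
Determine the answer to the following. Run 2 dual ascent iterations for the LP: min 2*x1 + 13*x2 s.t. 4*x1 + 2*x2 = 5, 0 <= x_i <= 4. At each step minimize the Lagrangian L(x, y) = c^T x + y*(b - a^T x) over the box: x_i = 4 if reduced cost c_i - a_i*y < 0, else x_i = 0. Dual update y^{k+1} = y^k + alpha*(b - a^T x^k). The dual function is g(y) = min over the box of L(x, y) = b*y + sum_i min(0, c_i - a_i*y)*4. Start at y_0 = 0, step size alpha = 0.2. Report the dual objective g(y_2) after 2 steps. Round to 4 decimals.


Dual ascent for LP: min 2*x1 + 13*x2, 4*x1 + 2*x2 = 5, 0 <= x_i <= 4
Step 1: y^k = 0.0, reduced costs: (2.0, 13.0)
  x^k = (0.0, 0.0), subgradient = b - a^T x = 5.0
  y^{k+1} = 0.0 + 0.2*5.0 = 1.0
Step 2: y^k = 1.0, reduced costs: (-2.0, 11.0)
  x^k = (4.0, 0.0), subgradient = b - a^T x = -11.0
  y^{k+1} = 1.0 + 0.2*-11.0 = -1.2
Dual objective at y_2 = -1.2: reduced costs (6.8, 15.4), box minimizer x = (0.0, 0.0)
g(y_2) = b*y + (c1 - a1*y)*x1 + (c2 - a2*y)*x2 = 5*(-1.2) + 6.8*0.0 + 15.4*0.0 = -6.0 + 0.0 + 0.0 = -6.0


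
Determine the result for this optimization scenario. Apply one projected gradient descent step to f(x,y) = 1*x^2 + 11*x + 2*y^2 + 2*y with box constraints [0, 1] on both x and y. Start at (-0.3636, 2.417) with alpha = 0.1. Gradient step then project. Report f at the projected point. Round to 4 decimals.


Step 1: Compute gradient at (-0.3636, 2.417).
grad_x = 2*1*-0.3636 + 11 = 10.2728
grad_y = 2*2*2.417 + 2 = 11.668
Step 2: Gradient step.
x_raw = -0.3636 - 0.1*10.2728 = -1.3909
y_raw = 2.417 - 0.1*11.668 = 1.2502
Step 3: Project onto [0, 1].
x_proj = clip(-1.3909) = 0.0
y_proj = clip(1.2502) = 1.0
Step 4: Evaluate f.
f(0.0, 1.0) = 4.0


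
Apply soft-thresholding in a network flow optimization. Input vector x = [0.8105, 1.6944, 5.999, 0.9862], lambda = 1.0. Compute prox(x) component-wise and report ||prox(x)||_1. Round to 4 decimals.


Soft-thresholding with lambda = 1.0:
prox(0.8105) = sign(0.8105)*max(|0.8105| - 1.0, 0) = 0.0
prox(1.6944) = sign(1.6944)*max(|1.6944| - 1.0, 0) = 0.6944
prox(5.999) = sign(5.999)*max(|5.999| - 1.0, 0) = 4.999
prox(0.9862) = sign(0.9862)*max(|0.9862| - 1.0, 0) = 0.0
prox(x) = [0.0, 0.6944, 4.999, 0.0]
||prox(x)||_1 = 0.0 + 0.6944 + 4.999 + 0.0 = 5.6934


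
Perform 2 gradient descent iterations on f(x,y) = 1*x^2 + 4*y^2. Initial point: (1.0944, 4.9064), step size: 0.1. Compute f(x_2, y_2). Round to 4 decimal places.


Gradient descent on f(x,y) = 1*x^2 + 4*y^2.
Starting point: (1.0944, 4.9064), alpha = 0.1
Step 1: grad_x = 2*1*1.0944 = 2.1888, grad_y = 2*4*4.9064 = 39.2512
  x_1 = 1.0944 - 0.1*2.1888 = 0.8755
  y_1 = 4.9064 - 0.1*39.2512 = 0.9813
Step 2: grad_x = 2*1*0.8755 = 1.751, grad_y = 2*4*0.9813 = 7.8502
  x_2 = 0.8755 - 0.1*1.751 = 0.7004
  y_2 = 0.9813 - 0.1*7.8502 = 0.1963
f(0.7004, 0.1963) = 1*0.7004^2 + 4*0.1963^2 = 0.6446


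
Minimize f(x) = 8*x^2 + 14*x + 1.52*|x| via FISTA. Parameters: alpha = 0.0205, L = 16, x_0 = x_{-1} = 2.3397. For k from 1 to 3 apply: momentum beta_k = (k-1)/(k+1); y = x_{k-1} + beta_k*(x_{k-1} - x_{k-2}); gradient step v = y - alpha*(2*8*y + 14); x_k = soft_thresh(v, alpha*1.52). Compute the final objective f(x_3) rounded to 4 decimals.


FISTA on f(x) = 8*x^2 + 14*x + 1.52*|x|
L = 16, alpha = 0.0205
Iteration 1: beta = 0.0, y = 2.3397 + 0.0*(2.3397 - 2.3397) = 2.3397
  grad(y) = 51.4352, v = y - alpha*grad = 1.2853
  prox(v) = soft_thresh(1.2853, 0.0312) = 1.2541
Iteration 2: beta = 0.3333, y = 1.2541 + 0.3333*(1.2541 - 2.3397) = 0.8923
  grad(y) = 28.2761, v = y - alpha*grad = 0.3126
  prox(v) = soft_thresh(0.3126, 0.0312) = 0.2814
Iteration 3: beta = 0.5, y = 0.2814 + 0.5*(0.2814 - 1.2541) = -0.2049
  grad(y) = 10.7215, v = y - alpha*grad = -0.4247
  prox(v) = soft_thresh(-0.4247, 0.0312) = -0.3935
f(x_3) = 8*(-0.3935)^2 + 14*(-0.3935) + 1.52*|-0.3935| = -3.6724


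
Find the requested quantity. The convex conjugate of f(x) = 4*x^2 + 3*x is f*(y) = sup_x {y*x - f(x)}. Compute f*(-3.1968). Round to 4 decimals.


f*(y) = sup_x {y*x - a*x^2 - b*x} = sup_x {(y-b)*x - a*x^2}
FOC: (y - b) - 2a*x = 0 => x* = (y - b)/(2a)
x* = (-3.1968 - 3)/(2*4) = -0.7746
f*(-3.1968) = (y-b)^2/(4a) = (-3.1968 - 3)^2/(4*4)
= 38.4003/16 = 2.4


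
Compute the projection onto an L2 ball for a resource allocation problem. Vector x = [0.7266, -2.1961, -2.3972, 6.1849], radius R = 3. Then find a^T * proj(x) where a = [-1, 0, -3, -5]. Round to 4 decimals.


Step 1: Compute ||x|| (intermediates to 6 decimals).
||x|| = sqrt(0.7266^2 + (-2.1961)^2 + (-2.3972)^2 + 6.1849^2) = 7.024981
Step 2: Project.
Since ||x|| > R, scale = R/||x|| = 3/7.024981 = 0.427047, proj(x) = scale * x
proj(x) = [0.310292, -0.937838, -1.023717, 2.641243]
Step 3: Dot product.
a^T * proj(x) = -1*0.310292 + 0*(-0.937838) - 3*(-1.023717) - 5*2.641243 = -10.4454


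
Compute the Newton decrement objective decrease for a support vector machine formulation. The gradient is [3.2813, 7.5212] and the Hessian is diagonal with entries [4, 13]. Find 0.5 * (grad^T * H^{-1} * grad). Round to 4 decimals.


Step 1: H is diagonal, so H^(-1) * g = [0.8203, 0.5786].
Step 2: g^T H^(-1) g = sum_i g_i^2 / H_ii
  = (3.2813)^2/4 + (7.5212)^2/13
  = 2.6917 + 4.3514 = 7.0432
Step 3: Objective decrease = 0.5 * g^T H^(-1) g = 3.5216


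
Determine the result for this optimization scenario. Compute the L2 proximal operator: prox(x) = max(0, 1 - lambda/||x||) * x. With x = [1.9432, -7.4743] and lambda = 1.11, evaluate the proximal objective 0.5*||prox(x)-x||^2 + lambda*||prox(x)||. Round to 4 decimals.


Step 1: Compute ||x||.
||x|| = 7.7228
Step 2: Compute scaling factor.
scale = max(0, 1 - 1.11/7.7228) = 0.8563
Step 3: prox(x) = [1.6639, -6.4]
||prox(x)|| = 6.6128
Step 4: Proximal objective.
0.5*||prox-x||^2 = 0.6161
lambda*||prox|| = 7.3402
Total = 7.9562


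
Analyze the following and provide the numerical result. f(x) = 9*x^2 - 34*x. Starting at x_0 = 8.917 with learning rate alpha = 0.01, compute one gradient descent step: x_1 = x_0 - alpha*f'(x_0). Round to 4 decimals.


We compute the gradient at x_0 and apply the update.
f'(x) = 18*x - 34
f'(8.917) = 18*8.917 - 34 = 126.506
x_1 = 8.917 - 0.01*126.506 = 7.6519


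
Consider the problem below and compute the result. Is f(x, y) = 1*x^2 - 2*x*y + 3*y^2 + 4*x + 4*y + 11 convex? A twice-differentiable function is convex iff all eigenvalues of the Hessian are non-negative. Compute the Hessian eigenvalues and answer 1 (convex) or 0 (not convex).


The Hessian of f(x,y) = 1*x^2 - 2*x*y + 3*y^2 + 4*x + 4*y + 11 is:
H = [[2, -2], [-2, 6]]
Trace = 2 + 6 = 8
Determinant = 2*6 - (-2)^2 = 8
Discriminant = (8)^2 - 4*8 = 32.0
Eigenvalues: lambda_1 = 1.1716, lambda_2 = 6.8284
The function is convex.

1


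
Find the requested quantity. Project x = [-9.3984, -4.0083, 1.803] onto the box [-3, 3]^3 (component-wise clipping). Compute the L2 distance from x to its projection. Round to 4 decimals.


Project each component onto [-3, 3].
clip(-9.3984) = -3.0, clip(-4.0083) = -3.0, clip(1.803) = 1.803
Projection = [-3.0, -3.0, 1.803]
Squared diffs: [40.9395, 1.0167, 0.0]
Distance = sqrt(41.9562) = 6.4774


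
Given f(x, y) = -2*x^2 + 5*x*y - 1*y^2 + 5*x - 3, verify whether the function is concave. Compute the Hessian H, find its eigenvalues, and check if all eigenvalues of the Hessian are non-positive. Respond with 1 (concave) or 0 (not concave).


The Hessian of f(x,y) = -2*x^2 + 5*x*y - 1*y^2 + 5*x - 3 is:
H = [[-4, 5], [5, -2]]
Trace = -4 - 2 = -6
Determinant = -4*-2 - (5)^2 = -17
Discriminant = (-6)^2 - 4*-17 = 104.0
Eigenvalues: lambda_1 = -8.099, lambda_2 = 2.099
The function is not concave.

0


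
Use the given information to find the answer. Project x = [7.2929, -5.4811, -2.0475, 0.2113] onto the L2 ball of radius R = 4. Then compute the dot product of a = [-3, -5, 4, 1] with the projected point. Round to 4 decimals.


Step 1: Compute ||x|| (intermediates to 6 decimals).
||x|| = sqrt(7.2929^2 + (-5.4811)^2 + (-2.0475)^2 + 0.2113^2) = 9.352313
Step 2: Project.
Since ||x|| > R, scale = R/||x|| = 4/9.352313 = 0.427702, proj(x) = scale * x
proj(x) = [3.119188, -2.344277, -0.87572, 0.090373]
Step 3: Dot product.
a^T * proj(x) = -3*3.119188 - 5*(-2.344277) + 4*(-0.87572) + 1*0.090373 = -1.0487


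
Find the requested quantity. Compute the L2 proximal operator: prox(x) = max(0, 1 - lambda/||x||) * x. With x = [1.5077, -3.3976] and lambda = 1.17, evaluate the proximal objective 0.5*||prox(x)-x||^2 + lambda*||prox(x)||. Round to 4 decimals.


Step 1: Compute ||x||.
||x|| = 3.7171
Step 2: Compute scaling factor.
scale = max(0, 1 - 1.17/3.7171) = 0.6852
Step 3: prox(x) = [1.0331, -2.3282]
||prox(x)|| = 2.5471
Step 4: Proximal objective.
0.5*||prox-x||^2 = 0.6845
lambda*||prox|| = 2.9801
Total = 3.6646


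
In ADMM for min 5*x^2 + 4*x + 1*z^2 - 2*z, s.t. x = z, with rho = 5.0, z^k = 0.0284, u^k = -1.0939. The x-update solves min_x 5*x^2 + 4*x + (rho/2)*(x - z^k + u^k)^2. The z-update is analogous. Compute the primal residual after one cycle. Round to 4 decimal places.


ADMM iteration with rho = 5.0, z^k = 0.0284, u^k = -1.0939
Step 1: x-update.
Minimize 5*x^2 + 4*x + (5.0/2)*(x - 0.0284 - 1.0939)^2
FOC: (2*5 + 5.0)*x = -4 + 5.0*(0.0284 + 1.0939)
x^{k+1} = 0.1074
Step 2: z-update.
Minimize 1*z^2 - 2*z + (5.0/2)*(0.1074 - z - 1.0939)^2
FOC: (2*1 + 5.0)*z = 2 + 5.0*(0.1074 - 1.0939)
z^{k+1} = -0.4189
Step 3: u-update.
u^{k+1} = -1.0939 + 0.1074 + 0.4189 = -0.5676
Step 4: Primal residual = |0.1074 + 0.4189| = 0.5263


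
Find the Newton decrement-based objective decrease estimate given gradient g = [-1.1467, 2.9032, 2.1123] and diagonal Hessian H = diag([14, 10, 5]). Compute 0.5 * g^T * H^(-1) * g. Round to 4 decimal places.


Step 1: H is diagonal, so H^(-1) * g = [-0.0819, 0.2903, 0.4225].
Step 2: g^T H^(-1) g = sum_i g_i^2 / H_ii
  = (-1.1467)^2/14 + (2.9032)^2/10 + (2.1123)^2/5
  = 0.0939 + 0.8429 + 0.8924 = 1.8291
Step 3: Objective decrease = 0.5 * g^T H^(-1) g = 0.9146


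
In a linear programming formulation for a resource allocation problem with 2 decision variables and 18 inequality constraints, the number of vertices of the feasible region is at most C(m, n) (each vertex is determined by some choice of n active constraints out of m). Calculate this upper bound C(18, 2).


Each vertex corresponds to some choice of n active constraints out of m, so the number of vertices is at most C(m, n) = m! / (n!(m-n)!).
m = 18, n = 2
Numerator: 18 * 17
Denominator: 2! = 2
C(18, 2) = 153


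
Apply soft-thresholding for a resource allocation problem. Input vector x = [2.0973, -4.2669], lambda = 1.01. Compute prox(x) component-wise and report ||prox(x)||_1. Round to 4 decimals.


Soft-thresholding with lambda = 1.01:
prox(2.0973) = sign(2.0973)*max(|2.0973| - 1.01, 0) = 1.0873
prox(-4.2669) = sign(-4.2669)*max(|-4.2669| - 1.01, 0) = -3.2569
prox(x) = [1.0873, -3.2569]
||prox(x)||_1 = 1.0873 + 3.2569 = 4.3442


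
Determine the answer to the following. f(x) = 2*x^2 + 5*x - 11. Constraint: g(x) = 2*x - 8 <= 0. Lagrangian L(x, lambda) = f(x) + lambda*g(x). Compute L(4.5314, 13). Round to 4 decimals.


Step 1: Evaluate f(x).
f(4.5314) = 2*4.5314^2 + 5*4.5314 - 11 = 52.7242
Step 2: Evaluate g(x).
g(4.5314) = 2*4.5314 - 8 = 1.0628
Step 3: Compute Lagrangian.
L = 52.7242 + 13*1.0628 = 66.5406


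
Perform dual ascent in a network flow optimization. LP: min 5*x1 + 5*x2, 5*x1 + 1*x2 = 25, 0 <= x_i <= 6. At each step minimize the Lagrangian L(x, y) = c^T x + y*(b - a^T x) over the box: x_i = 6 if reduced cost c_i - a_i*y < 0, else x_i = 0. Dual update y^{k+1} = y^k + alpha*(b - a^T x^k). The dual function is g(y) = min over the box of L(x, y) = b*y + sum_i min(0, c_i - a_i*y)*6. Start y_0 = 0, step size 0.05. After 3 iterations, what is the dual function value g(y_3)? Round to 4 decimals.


Dual ascent for LP: min 5*x1 + 5*x2, 5*x1 + 1*x2 = 25, 0 <= x_i <= 6
Step 1: y^k = 0.0, reduced costs: (5.0, 5.0)
  x^k = (0.0, 0.0), subgradient = b - a^T x = 25.0
  y^{k+1} = 0.0 + 0.05*25.0 = 1.25
Step 2: y^k = 1.25, reduced costs: (-1.25, 3.75)
  x^k = (6.0, 0.0), subgradient = b - a^T x = -5.0
  y^{k+1} = 1.25 + 0.05*-5.0 = 1.0
Step 3: y^k = 1.0, reduced costs: (0.0, 4.0)
  x^k = (0.0, 0.0), subgradient = b - a^T x = 25.0
  y^{k+1} = 1.0 + 0.05*25.0 = 2.25
Dual objective at y_3 = 2.25: reduced costs (-6.25, 2.75), box minimizer x = (6.0, 0.0)
g(y_3) = b*y + (c1 - a1*y)*x1 + (c2 - a2*y)*x2 = 25*2.25 + (-6.25)*6.0 + 2.75*0.0 = 56.25 - 37.5 + 0.0 = 18.75


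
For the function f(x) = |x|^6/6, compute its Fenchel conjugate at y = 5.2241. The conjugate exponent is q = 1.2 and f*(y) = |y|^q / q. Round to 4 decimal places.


The conjugate exponent q satisfies 1/p + 1/q = 1.
p = 6, so q = 6/(6 - 1) = 1.2
|y|^q = 5.2241^1.2 = 7.2713
f*(5.2241) = 7.2713 / 1.2 = 6.0594


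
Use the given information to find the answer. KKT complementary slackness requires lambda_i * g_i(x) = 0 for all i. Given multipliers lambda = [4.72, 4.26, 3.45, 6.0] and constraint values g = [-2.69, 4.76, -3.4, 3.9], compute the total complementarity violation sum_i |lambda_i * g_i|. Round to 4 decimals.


KKT complementary slackness check:
lambda_1 * g_1 = 4.72 * -2.69 = -12.6968
lambda_2 * g_2 = 4.26 * 4.76 = 20.2776
lambda_3 * g_3 = 3.45 * -3.4 = -11.73
lambda_4 * g_4 = 6.0 * 3.9 = 23.4
Total violation = 12.6968 + 20.2776 + 11.73 + 23.4 = 68.1044


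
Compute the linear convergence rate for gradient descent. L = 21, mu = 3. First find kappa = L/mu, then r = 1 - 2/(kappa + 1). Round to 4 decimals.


Step 1: Compute the condition number.
kappa = L/mu = 21/3 = 7.0
Step 2: Compute the convergence rate.
r = 1 - 2/(kappa + 1) = 1 - 2*mu/(L + mu) = (L - mu)/(L + mu) = 18/24 = 0.75


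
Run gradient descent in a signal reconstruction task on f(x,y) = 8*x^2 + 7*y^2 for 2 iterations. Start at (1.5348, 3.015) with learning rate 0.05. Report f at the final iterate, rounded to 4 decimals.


Gradient descent on f(x,y) = 8*x^2 + 7*y^2.
Starting point: (1.5348, 3.015), alpha = 0.05
Step 1: grad_x = 2*8*1.5348 = 24.5568, grad_y = 2*7*3.015 = 42.21
  x_1 = 1.5348 - 0.05*24.5568 = 0.307
  y_1 = 3.015 - 0.05*42.21 = 0.9045
Step 2: grad_x = 2*8*0.307 = 4.9114, grad_y = 2*7*0.9045 = 12.663
  x_2 = 0.307 - 0.05*4.9114 = 0.0614
  y_2 = 0.9045 - 0.05*12.663 = 0.2714
f(0.0614, 0.2714) = 8*0.0614^2 + 7*0.2714^2 = 0.5456


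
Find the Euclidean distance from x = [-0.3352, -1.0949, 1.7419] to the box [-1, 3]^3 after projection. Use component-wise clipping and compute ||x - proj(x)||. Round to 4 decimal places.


Project each component onto [-1, 3].
clip(-0.3352) = -0.3352, clip(-1.0949) = -1.0, clip(1.7419) = 1.7419
Projection = [-0.3352, -1.0, 1.7419]
Squared diffs: [0.0, 0.009, 0.0]
Distance = sqrt(0.009) = 0.0949


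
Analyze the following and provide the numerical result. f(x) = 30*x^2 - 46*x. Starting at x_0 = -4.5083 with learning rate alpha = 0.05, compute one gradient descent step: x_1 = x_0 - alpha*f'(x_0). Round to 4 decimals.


We compute the gradient at x_0 and apply the update.
f'(x) = 60*x - 46
f'(-4.5083) = 60*-4.5083 - 46 = -316.498
x_1 = -4.5083 - 0.05*-316.498 = 11.3166


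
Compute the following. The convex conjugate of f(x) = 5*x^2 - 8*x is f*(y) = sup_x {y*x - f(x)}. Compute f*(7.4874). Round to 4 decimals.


f*(y) = sup_x {y*x - a*x^2 - b*x} = sup_x {(y-b)*x - a*x^2}
FOC: (y - b) - 2a*x = 0 => x* = (y - b)/(2a)
x* = (7.4874 + 8)/(2*5) = 1.5487
f*(7.4874) = (y-b)^2/(4a) = (7.4874 + 8)^2/(4*5)
= 239.8596/20 = 11.993


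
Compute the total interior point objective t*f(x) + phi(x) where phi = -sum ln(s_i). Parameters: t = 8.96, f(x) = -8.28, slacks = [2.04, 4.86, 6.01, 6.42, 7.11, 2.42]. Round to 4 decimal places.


Step 1: Compute log-barrier.
ln values: [0.7129, 1.581, 1.7934, 1.8594, 1.9615, 0.8838]
phi = -(0.7129 + 1.581 + 1.7934 + 1.8594 + 1.9615 + 0.8838) = -8.7921
Step 2: Compute augmented objective.
t*f(x) = 8.96*-8.28 = -74.1888
Total = -74.1888 - 8.7921 = -82.9809


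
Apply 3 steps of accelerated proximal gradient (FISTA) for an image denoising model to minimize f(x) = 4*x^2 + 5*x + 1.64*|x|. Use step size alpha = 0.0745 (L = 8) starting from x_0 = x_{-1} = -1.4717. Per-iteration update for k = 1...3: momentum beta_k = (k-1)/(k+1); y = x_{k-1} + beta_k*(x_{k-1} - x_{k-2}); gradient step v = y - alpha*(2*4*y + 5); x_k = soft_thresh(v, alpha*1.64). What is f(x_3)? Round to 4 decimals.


FISTA on f(x) = 4*x^2 + 5*x + 1.64*|x|
L = 8, alpha = 0.0745
Iteration 1: beta = 0.0, y = -1.4717 + 0.0*(-1.4717 + 1.4717) = -1.4717
  grad(y) = -6.7736, v = y - alpha*grad = -0.9671
  prox(v) = soft_thresh(-0.9671, 0.1222) = -0.8449
Iteration 2: beta = 0.3333, y = -0.8449 + 0.3333*(-0.8449 + 1.4717) = -0.6359
  grad(y) = -0.0876, v = y - alpha*grad = -0.6294
  prox(v) = soft_thresh(-0.6294, 0.1222) = -0.5072
Iteration 3: beta = 0.5, y = -0.5072 + 0.5*(-0.5072 + 0.8449) = -0.3384
  grad(y) = 2.2926, v = y - alpha*grad = -0.5092
  prox(v) = soft_thresh(-0.5092, 0.1222) = -0.387
f(x_3) = 4*(-0.387)^2 + 5*(-0.387) + 1.64*|-0.387| = -0.7013


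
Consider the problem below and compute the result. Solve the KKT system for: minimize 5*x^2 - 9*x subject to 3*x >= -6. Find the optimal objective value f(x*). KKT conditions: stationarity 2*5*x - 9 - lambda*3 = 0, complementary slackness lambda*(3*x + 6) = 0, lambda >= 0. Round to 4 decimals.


Step 1: Try lambda = 0 (constraint inactive).
Stationarity: 2*5*x - 9 = 0
x* = 9/(2*5) = 0.9
Check constraint: 3*0.9 = 2.7 >= -6 -- satisfied.
Step 2: Compute optimal value.
f(x*) = 5*0.9^2 - 9*0.9 = -4.05


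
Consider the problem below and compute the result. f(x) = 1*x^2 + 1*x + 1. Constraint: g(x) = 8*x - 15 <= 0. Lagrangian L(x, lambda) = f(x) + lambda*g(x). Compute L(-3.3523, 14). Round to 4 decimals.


Step 1: Evaluate f(x).
f(-3.3523) = 1*(-3.3523)^2 + 1*(-3.3523) + 1 = 8.8856
Step 2: Evaluate g(x).
g(-3.3523) = 8*-3.3523 - 15 = -41.8184
Step 3: Compute Lagrangian.
L = 8.8856 + 14*-41.8184 = -576.572


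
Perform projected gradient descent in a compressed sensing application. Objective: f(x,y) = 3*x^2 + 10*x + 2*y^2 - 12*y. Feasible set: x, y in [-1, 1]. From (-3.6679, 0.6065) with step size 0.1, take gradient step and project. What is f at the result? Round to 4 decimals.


Step 1: Compute gradient at (-3.6679, 0.6065).
grad_x = 2*3*-3.6679 + 10 = -12.0074
grad_y = 2*2*0.6065 - 12 = -9.574
Step 2: Gradient step.
x_raw = -3.6679 - 0.1*-12.0074 = -2.4672
y_raw = 0.6065 - 0.1*-9.574 = 1.5639
Step 3: Project onto [-1, 1].
x_proj = clip(-2.4672) = -1.0
y_proj = clip(1.5639) = 1.0
Step 4: Evaluate f.
f(-1.0, 1.0) = -17.0
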